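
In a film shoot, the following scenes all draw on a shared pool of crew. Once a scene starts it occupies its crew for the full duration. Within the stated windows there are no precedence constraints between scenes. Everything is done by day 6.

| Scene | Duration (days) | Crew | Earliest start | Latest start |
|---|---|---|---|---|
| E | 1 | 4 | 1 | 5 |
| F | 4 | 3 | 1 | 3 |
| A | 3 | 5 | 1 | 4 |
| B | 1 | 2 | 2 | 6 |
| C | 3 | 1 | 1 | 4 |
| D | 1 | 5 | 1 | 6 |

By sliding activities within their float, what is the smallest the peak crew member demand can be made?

8

Early-start (E@1, F@1, A@1, B@2, C@1, D@1) gives peak 18: d1:18  d2:11  d3:9  d4:3  d5:0  d6:0.
Shift F→3, A→4, D→2.
Schedule E@1, F@3, A@4, B@2, C@1, D@2: d1:5  d2:8  d3:4  d4:8  d5:8  d6:8 — peak 8.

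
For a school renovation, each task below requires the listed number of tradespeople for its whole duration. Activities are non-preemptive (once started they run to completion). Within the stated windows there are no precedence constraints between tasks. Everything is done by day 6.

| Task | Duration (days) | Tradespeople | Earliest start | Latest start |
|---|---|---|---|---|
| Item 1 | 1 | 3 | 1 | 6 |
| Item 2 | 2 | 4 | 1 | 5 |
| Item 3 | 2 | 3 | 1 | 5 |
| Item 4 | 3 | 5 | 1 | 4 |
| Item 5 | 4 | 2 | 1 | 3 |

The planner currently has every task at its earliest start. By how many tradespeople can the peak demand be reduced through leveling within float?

10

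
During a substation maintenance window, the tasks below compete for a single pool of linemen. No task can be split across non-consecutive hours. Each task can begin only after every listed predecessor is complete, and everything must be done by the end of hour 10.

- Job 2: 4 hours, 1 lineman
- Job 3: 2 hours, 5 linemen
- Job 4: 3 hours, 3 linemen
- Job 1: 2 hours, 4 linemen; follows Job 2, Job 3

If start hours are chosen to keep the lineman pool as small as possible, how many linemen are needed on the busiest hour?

5

Early-start (Job 2@1, Job 3@1, Job 4@1, Job 1@5) gives peak 9: h1:9  h2:9  h3:4  h4:1  h5:4  h6:4  h7:0  h8:0  h9:0  h10:0.
Shift Job 3→5, Job 1→7.
Schedule Job 2@1, Job 3@5, Job 4@1, Job 1@7: h1:4  h2:4  h3:4  h4:1  h5:5  h6:5  h7:4  h8:4  h9:0  h10:0 — peak 5.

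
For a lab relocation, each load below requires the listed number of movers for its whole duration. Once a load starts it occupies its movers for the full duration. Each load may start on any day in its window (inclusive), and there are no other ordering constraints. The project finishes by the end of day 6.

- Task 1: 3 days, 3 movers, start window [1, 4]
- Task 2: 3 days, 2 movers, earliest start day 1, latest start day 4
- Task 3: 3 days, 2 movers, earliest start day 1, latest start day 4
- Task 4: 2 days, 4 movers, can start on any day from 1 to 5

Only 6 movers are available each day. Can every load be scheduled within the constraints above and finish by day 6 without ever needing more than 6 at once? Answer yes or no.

yes

Schedule Task 1@1, Task 2@1, Task 3@4, Task 4@4: d1:5  d2:5  d3:5  d4:6  d5:6  d6:2 — peak 6 ≤ 6.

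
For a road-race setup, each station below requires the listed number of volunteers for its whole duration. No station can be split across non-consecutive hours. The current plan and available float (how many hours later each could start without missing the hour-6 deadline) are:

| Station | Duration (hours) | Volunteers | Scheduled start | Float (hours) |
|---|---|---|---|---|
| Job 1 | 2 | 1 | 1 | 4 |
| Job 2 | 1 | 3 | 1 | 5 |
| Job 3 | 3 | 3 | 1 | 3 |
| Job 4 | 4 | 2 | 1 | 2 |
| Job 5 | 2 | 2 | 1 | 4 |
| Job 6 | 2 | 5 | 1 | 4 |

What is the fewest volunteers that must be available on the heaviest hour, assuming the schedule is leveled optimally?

7

Early-start (Job 1@1, Job 2@1, Job 3@1, Job 4@1, Job 5@1, Job 6@1) gives peak 16: h1:16  h2:13  h3:5  h4:2  h5:0  h6:0.
Shift Job 4→2, Job 5→3, Job 6→5.
Schedule Job 1@1, Job 2@1, Job 3@1, Job 4@2, Job 5@3, Job 6@5: h1:7  h2:6  h3:7  h4:4  h5:7  h6:5 — peak 7.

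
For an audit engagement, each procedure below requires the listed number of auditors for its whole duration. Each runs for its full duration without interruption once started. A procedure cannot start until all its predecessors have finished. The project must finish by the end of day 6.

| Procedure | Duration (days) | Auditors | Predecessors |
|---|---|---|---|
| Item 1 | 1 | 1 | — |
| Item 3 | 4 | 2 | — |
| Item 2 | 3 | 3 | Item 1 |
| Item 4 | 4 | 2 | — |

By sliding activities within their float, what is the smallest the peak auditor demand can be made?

7

Schedule Item 1@1, Item 3@1, Item 2@2, Item 4@1: d1:5  d2:7  d3:7  d4:7  d5:0  d6:0 — peak 7.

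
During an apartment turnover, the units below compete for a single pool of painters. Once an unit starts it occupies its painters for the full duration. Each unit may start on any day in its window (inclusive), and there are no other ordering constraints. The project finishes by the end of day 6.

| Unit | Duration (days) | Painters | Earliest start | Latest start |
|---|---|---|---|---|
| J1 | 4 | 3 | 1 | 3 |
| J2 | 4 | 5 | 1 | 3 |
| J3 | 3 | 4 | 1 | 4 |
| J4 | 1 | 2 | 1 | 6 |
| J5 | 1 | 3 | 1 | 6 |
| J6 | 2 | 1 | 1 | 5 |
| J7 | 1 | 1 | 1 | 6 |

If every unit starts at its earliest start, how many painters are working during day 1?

At early start, day 1 has: J1, J2, J3, J4, J5, J6, J7.
Demand: 3 + 5 + 4 + 2 + 3 + 1 + 1 = 19.

19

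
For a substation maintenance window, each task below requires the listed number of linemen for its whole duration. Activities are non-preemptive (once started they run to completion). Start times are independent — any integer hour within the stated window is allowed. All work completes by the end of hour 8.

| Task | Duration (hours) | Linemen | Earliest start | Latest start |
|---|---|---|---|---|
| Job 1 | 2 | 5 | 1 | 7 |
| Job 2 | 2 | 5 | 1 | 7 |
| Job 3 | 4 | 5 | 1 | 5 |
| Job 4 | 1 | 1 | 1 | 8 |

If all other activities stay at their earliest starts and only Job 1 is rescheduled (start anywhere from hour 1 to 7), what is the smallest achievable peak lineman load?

11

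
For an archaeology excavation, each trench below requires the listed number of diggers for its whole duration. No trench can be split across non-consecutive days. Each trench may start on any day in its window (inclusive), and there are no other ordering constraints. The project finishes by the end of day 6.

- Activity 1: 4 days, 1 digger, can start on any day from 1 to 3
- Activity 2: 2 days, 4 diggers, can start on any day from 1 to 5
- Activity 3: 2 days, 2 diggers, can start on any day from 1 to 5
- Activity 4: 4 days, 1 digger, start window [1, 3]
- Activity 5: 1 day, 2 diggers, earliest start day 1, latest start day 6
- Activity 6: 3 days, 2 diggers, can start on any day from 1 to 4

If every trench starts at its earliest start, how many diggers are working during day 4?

2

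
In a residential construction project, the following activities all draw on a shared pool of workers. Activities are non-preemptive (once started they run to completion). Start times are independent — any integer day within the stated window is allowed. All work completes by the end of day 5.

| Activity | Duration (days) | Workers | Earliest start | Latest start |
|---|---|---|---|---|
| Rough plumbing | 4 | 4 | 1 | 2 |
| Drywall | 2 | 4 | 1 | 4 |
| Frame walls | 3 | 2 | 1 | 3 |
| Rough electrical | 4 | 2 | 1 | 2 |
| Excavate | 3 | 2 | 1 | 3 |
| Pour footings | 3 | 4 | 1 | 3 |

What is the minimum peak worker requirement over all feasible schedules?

14

Early-start (Rough plumbing@1, Drywall@1, Frame walls@1, Rough electrical@1, Excavate@1, Pour footings@1) gives peak 18: d1:18  d2:18  d3:14  d4:6  d5:0.
Shift Pour footings→3.
Schedule Rough plumbing@1, Drywall@1, Frame walls@1, Rough electrical@1, Excavate@1, Pour footings@3: d1:14  d2:14  d3:14  d4:10  d5:4 — peak 14.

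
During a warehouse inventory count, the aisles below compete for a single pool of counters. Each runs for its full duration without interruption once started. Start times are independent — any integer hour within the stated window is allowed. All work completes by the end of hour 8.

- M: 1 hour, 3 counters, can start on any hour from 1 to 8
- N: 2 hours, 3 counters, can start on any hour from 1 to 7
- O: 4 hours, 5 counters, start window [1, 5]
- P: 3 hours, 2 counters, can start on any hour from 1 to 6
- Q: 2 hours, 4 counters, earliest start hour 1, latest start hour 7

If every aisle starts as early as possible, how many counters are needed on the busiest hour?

17

Early-start schedule: M@1, N@1, O@1, P@1, Q@1.
Load per hour: hour 1: 17, hour 2: 14, hour 3: 7, hour 4: 5, hour 5: 0, hour 6: 0, hour 7: 0, hour 8: 0.
Peak is 17.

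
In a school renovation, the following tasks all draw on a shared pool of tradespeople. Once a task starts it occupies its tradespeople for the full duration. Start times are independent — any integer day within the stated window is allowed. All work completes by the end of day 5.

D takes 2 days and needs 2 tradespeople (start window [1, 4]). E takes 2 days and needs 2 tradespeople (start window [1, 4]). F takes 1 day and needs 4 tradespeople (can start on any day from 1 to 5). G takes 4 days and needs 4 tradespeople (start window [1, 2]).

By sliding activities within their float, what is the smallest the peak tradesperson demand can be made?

6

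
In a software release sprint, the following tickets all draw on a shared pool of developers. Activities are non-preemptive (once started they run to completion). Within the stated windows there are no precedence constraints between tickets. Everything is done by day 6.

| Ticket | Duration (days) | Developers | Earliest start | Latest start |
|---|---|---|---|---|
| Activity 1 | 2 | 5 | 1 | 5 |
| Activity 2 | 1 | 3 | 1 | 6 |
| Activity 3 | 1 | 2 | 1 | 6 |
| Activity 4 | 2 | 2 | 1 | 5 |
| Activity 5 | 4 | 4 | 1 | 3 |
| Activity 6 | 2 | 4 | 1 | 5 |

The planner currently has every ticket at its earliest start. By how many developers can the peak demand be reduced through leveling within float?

12

Early-start peak: d1:20  d2:15  d3:4  d4:4  d5:0  d6:0 ⇒ 20.
Leveled (Activity 1@1, Activity 2@1, Activity 3@2, Activity 4@3, Activity 5@3, Activity 6@5): d1:8  d2:7  d3:6  d4:6  d5:8  d6:8 ⇒ 8.
Reduction 20 − 8 = 12.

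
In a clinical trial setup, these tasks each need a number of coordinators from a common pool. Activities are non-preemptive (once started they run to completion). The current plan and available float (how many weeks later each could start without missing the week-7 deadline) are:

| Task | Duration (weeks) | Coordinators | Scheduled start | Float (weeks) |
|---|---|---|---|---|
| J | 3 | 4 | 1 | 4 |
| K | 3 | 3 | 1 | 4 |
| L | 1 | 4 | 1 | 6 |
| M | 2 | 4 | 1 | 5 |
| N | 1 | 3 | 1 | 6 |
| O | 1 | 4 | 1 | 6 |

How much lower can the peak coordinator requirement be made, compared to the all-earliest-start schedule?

15

Early-start peak: w1:22  w2:11  w3:7  w4:0  w5:0  w6:0  w7:0 ⇒ 22.
Leveled (J@1, K@1, L@4, M@5, N@4, O@7): w1:7  w2:7  w3:7  w4:7  w5:4  w6:4  w7:4 ⇒ 7.
Reduction 22 − 7 = 15.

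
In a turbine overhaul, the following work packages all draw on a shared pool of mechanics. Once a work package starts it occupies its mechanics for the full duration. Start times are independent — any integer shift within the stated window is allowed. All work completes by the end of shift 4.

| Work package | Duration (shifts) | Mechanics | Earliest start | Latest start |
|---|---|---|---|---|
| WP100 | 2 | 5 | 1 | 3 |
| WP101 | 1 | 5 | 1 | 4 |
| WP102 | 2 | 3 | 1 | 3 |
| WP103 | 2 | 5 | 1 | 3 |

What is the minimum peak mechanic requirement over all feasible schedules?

10

Early-start (WP100@1, WP101@1, WP102@1, WP103@1) gives peak 18: s1:18  s2:13  s3:0  s4:0.
Shift WP102→2, WP103→3.
Schedule WP100@1, WP101@1, WP102@2, WP103@3: s1:10  s2:8  s3:8  s4:5 — peak 10.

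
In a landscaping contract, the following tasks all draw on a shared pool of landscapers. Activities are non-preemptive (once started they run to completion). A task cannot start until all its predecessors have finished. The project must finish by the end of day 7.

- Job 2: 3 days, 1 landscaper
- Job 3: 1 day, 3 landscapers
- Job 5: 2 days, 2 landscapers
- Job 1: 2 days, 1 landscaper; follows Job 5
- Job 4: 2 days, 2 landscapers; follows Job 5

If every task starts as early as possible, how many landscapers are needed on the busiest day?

6

Early-start schedule: Job 2@1, Job 3@1, Job 5@1, Job 1@3, Job 4@3.
Load per day: day 1: 6, day 2: 3, day 3: 4, day 4: 3, day 5: 0, day 6: 0, day 7: 0.
Peak is 6.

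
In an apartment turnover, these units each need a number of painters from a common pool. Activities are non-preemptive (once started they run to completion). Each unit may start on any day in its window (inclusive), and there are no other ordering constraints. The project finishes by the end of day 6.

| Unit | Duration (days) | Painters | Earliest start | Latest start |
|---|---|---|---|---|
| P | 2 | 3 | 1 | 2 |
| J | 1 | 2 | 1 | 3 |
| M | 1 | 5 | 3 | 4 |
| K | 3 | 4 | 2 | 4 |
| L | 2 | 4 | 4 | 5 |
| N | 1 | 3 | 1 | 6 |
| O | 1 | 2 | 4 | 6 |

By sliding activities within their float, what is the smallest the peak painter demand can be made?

Early-start (P@1, J@1, M@3, K@2, L@4, N@1, O@4) gives peak 10: d1:8  d2:7  d3:9  d4:10  d5:4  d6:0.
Shift K→4, O→6.
Schedule P@1, J@1, M@3, K@4, L@4, N@1, O@6: d1:8  d2:3  d3:5  d4:8  d5:8  d6:6 — peak 8.

8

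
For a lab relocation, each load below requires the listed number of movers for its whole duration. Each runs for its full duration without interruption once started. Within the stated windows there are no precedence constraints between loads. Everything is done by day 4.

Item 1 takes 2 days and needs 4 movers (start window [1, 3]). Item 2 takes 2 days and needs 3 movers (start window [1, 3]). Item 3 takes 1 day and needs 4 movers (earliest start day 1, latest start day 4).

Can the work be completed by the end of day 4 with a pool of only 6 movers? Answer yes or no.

no

The minimum achievable peak is 7; 6 < 7, so no feasible schedule stays within the cap.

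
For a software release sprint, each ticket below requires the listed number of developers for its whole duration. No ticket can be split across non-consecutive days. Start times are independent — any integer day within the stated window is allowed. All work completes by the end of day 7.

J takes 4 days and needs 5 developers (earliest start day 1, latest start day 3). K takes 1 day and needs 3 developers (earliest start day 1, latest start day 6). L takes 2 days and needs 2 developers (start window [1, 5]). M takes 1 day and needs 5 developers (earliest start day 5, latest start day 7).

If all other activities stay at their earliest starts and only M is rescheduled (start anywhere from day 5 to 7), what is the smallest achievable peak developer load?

M@5: d1:10  d2:7  d3:5  d4:5  d5:5  d6:0  d7:0 → peak 10
M@6: d1:10  d2:7  d3:5  d4:5  d5:0  d6:5  d7:0 → peak 10
M@7: d1:10  d2:7  d3:5  d4:5  d5:0  d6:0  d7:5 → peak 10
Best is M@5, peak 10.

10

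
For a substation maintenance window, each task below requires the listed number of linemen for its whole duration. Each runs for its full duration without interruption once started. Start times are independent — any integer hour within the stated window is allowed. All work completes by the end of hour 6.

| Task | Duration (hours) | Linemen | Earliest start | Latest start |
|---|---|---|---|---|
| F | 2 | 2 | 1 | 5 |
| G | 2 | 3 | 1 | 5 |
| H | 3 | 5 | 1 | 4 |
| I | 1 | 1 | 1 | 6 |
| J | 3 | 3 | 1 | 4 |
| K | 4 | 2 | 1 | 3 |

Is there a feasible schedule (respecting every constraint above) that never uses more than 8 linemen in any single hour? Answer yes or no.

Schedule F@1, G@1, H@4, I@3, J@1, K@3: h1:8  h2:8  h3:6  h4:7  h5:7  h6:7 — peak 8 ≤ 8.

yes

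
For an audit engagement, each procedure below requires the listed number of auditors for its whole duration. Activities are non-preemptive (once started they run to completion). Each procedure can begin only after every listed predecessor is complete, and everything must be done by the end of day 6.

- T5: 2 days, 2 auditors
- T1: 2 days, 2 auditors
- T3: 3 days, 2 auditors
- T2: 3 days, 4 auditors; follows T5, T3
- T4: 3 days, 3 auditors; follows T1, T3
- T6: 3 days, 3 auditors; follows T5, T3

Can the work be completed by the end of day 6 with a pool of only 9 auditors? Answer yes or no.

The minimum achievable peak is 10; 9 < 10, so no feasible schedule stays within the cap.

no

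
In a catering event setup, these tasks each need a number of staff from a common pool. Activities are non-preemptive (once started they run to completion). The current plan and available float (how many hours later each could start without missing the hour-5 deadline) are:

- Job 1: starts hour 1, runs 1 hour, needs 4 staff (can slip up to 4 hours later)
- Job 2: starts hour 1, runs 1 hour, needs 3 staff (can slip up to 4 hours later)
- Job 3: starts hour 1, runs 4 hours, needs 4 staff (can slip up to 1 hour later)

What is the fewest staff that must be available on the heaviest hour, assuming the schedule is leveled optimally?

Early-start (Job 1@1, Job 2@1, Job 3@1) gives peak 11: h1:11  h2:4  h3:4  h4:4  h5:0.
Shift Job 3→2.
Schedule Job 1@1, Job 2@1, Job 3@2: h1:7  h2:4  h3:4  h4:4  h5:4 — peak 7.

7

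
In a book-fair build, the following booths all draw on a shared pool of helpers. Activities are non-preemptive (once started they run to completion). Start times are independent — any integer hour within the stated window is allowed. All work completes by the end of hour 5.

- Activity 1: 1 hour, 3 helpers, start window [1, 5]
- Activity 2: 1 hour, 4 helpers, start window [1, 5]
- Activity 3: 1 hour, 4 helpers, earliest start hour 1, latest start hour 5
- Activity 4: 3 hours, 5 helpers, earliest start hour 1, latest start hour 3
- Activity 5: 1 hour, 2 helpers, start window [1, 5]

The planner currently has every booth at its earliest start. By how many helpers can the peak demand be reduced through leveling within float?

11

Early-start peak: h1:18  h2:5  h3:5  h4:0  h5:0 ⇒ 18.
Leveled (Activity 1@1, Activity 2@1, Activity 3@2, Activity 4@3, Activity 5@2): h1:7  h2:6  h3:5  h4:5  h5:5 ⇒ 7.
Reduction 18 − 7 = 11.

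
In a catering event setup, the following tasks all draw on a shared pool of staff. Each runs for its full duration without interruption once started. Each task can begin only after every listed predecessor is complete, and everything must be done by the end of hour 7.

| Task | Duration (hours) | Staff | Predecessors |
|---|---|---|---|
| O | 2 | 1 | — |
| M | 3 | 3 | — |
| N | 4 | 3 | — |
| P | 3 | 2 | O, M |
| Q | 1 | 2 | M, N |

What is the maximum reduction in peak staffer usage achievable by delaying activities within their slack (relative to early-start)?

1

Early-start peak: h1:7  h2:7  h3:6  h4:5  h5:4  h6:2  h7:0 ⇒ 7.
Leveled (O@1, M@1, N@3, P@4, Q@7): h1:4  h2:4  h3:6  h4:5  h5:5  h6:5  h7:2 ⇒ 6.
Reduction 7 − 6 = 1.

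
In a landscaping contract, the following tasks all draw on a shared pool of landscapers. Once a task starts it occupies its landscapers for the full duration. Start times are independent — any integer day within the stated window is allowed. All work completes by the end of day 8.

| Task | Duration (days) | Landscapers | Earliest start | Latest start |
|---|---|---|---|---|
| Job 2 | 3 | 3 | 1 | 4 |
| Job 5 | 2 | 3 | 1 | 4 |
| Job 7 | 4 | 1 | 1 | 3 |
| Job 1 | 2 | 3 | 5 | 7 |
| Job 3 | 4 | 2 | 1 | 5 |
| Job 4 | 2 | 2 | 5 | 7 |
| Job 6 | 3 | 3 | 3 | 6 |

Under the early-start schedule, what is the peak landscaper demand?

9

Early-start schedule: Job 2@1, Job 5@1, Job 7@1, Job 1@5, Job 3@1, Job 4@5, Job 6@3.
Load per day: day 1: 9, day 2: 9, day 3: 9, day 4: 6, day 5: 8, day 6: 5, day 7: 0, day 8: 0.
Peak is 9.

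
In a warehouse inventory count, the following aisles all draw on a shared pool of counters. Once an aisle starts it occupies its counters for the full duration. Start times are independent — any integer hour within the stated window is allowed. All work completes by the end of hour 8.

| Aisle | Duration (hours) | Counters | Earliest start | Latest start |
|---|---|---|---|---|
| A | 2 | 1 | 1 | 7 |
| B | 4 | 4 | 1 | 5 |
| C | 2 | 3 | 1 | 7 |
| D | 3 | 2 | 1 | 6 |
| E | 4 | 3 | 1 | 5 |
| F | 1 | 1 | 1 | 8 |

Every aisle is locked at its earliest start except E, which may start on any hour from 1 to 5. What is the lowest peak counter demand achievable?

E@1: h1:14  h2:13  h3:9  h4:7  h5:0  h6:0  h7:0  h8:0 → peak 14
E@2: h1:11  h2:13  h3:9  h4:7  h5:3  h6:0  h7:0  h8:0 → peak 13
E@3: h1:11  h2:10  h3:9  h4:7  h5:3  h6:3  h7:0  h8:0 → peak 11
E@4: h1:11  h2:10  h3:6  h4:7  h5:3  h6:3  h7:3  h8:0 → peak 11
E@5: h1:11  h2:10  h3:6  h4:4  h5:3  h6:3  h7:3  h8:3 → peak 11
Best is E@3, peak 11.

11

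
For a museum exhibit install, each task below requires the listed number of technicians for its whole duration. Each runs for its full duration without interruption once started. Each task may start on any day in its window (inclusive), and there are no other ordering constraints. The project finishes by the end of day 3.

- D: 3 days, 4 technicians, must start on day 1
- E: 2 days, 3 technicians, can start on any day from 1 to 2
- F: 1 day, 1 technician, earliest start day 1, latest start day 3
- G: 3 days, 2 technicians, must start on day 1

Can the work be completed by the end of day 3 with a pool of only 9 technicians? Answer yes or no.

yes

Schedule D@1, E@1, F@3, G@1: d1:9  d2:9  d3:7 — peak 9 ≤ 9.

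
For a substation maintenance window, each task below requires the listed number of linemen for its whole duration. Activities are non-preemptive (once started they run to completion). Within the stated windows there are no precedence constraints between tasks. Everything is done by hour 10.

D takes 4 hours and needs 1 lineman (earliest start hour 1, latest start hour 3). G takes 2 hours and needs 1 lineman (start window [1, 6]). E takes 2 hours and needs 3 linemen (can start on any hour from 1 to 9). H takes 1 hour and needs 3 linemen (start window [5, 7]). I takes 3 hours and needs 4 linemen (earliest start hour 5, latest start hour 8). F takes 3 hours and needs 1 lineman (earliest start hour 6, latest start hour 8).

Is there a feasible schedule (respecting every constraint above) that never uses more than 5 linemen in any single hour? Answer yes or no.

yes

Schedule D@1, G@1, E@1, H@5, I@6, F@6: h1:5  h2:5  h3:1  h4:1  h5:3  h6:5  h7:5  h8:5  h9:0  h10:0 — peak 5 ≤ 5.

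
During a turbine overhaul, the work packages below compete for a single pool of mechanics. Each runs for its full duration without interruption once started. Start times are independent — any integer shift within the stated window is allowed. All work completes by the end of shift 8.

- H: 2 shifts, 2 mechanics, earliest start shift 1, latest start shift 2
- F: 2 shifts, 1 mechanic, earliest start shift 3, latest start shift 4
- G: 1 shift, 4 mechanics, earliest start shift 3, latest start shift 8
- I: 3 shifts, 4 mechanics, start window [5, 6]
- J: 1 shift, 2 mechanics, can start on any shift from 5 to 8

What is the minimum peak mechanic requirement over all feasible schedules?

4

Early-start (H@1, F@3, G@3, I@5, J@5) gives peak 6: s1:2  s2:2  s3:5  s4:1  s5:6  s6:4  s7:4  s8:0.
Shift F→4, I→6.
Schedule H@1, F@4, G@3, I@6, J@5: s1:2  s2:2  s3:4  s4:1  s5:3  s6:4  s7:4  s8:4 — peak 4.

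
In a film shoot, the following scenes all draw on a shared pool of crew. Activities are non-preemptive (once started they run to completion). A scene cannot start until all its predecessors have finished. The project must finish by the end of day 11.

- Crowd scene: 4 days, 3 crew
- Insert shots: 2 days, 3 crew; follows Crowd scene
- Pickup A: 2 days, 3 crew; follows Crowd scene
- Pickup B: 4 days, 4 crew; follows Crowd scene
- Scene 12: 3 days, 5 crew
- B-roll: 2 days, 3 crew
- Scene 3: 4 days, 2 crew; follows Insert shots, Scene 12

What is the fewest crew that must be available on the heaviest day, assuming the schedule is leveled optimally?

Early-start (Crowd scene@1, Insert shots@5, Pickup A@5, Pickup B@5, Scene 12@1, B-roll@1, Scene 3@7) gives peak 11: d1:11  d2:11  d3:8  d4:3  d5:10  d6:10  d7:6  d8:6  d9:2  d10:2  d11:0.
Shift Pickup A→6, Pickup B→7, B-roll→4, Scene 3→8.
Schedule Crowd scene@1, Insert shots@5, Pickup A@6, Pickup B@7, Scene 12@1, B-roll@4, Scene 3@8: d1:8  d2:8  d3:8  d4:6  d5:6  d6:6  d7:7  d8:6  d9:6  d10:6  d11:2 — peak 8.

8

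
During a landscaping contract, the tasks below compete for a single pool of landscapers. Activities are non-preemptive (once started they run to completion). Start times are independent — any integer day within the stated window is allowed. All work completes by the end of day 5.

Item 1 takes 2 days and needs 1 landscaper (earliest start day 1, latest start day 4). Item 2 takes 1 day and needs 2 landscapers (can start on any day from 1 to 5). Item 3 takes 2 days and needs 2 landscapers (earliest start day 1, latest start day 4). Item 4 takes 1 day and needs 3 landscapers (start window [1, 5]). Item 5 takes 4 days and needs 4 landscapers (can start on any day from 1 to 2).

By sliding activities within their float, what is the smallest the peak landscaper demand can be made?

6

Early-start (Item 1@1, Item 2@1, Item 3@1, Item 4@1, Item 5@1) gives peak 12: d1:12  d2:7  d3:4  d4:4  d5:0.
Shift Item 3→3, Item 5→2.
Schedule Item 1@1, Item 2@1, Item 3@3, Item 4@1, Item 5@2: d1:6  d2:5  d3:6  d4:6  d5:4 — peak 6.
Total landscaper-days = 27 over 5 days ⇒ peak ≥ ⌈27/5⌉ = 6, so 6 is optimal.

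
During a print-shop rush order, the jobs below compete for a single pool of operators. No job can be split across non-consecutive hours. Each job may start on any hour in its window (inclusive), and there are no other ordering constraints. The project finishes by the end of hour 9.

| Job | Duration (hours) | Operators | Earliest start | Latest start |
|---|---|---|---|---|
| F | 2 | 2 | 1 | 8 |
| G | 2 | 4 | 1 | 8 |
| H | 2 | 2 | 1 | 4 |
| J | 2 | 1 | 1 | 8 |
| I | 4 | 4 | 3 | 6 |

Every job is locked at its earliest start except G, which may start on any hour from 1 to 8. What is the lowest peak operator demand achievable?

G@1: h1:9  h2:9  h3:4  h4:4  h5:4  h6:4  h7:0  h8:0  h9:0 → peak 9
G@2: h1:5  h2:9  h3:8  h4:4  h5:4  h6:4  h7:0  h8:0  h9:0 → peak 9
G@3: h1:5  h2:5  h3:8  h4:8  h5:4  h6:4  h7:0  h8:0  h9:0 → peak 8
G@4: h1:5  h2:5  h3:4  h4:8  h5:8  h6:4  h7:0  h8:0  h9:0 → peak 8
G@5: h1:5  h2:5  h3:4  h4:4  h5:8  h6:8  h7:0  h8:0  h9:0 → peak 8
G@6: h1:5  h2:5  h3:4  h4:4  h5:4  h6:8  h7:4  h8:0  h9:0 → peak 8
G@7: h1:5  h2:5  h3:4  h4:4  h5:4  h6:4  h7:4  h8:4  h9:0 → peak 5
G@8: h1:5  h2:5  h3:4  h4:4  h5:4  h6:4  h7:0  h8:4  h9:4 → peak 5
Best is G@7, peak 5.

5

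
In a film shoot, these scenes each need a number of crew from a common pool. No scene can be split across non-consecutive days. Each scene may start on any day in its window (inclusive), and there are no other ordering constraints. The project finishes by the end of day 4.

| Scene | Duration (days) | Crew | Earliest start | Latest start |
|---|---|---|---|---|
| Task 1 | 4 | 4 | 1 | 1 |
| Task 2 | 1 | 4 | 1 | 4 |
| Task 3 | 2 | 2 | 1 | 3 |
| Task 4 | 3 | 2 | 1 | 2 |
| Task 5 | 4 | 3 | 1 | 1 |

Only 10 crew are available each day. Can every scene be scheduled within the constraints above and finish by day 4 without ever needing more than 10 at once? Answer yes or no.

Total crew member-days = 42; over 4 days the average is 42/4 > 10, so some day must exceed 10.

no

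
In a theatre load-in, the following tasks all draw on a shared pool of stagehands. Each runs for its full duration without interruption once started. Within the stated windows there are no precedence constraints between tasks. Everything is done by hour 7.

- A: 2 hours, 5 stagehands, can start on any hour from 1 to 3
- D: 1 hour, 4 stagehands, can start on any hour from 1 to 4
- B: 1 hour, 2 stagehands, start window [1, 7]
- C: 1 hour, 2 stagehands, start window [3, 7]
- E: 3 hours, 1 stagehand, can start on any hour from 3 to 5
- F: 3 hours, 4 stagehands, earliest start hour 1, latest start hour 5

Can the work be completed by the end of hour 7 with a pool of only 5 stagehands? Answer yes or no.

yes

Schedule A@1, D@3, B@4, C@4, E@3, F@5: h1:5  h2:5  h3:5  h4:5  h5:5  h6:4  h7:4 — peak 5 ≤ 5.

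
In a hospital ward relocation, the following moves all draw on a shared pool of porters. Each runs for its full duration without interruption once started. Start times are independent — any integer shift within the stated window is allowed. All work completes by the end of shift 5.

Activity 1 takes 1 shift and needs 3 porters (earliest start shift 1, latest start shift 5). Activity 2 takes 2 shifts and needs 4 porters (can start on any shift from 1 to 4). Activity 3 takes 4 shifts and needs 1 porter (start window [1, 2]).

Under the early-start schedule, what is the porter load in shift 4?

At early start, shift 4 has: Activity 3.
Demand: 1 = 1.

1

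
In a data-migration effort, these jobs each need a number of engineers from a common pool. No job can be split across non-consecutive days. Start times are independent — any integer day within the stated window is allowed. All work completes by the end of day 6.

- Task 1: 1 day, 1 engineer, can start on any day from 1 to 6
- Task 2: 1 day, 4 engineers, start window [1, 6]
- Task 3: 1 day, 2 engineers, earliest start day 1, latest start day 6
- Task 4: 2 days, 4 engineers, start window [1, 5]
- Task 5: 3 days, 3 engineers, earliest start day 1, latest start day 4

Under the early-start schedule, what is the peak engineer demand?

14

Early-start schedule: Task 1@1, Task 2@1, Task 3@1, Task 4@1, Task 5@1.
Load per day: day 1: 14, day 2: 7, day 3: 3, day 4: 0, day 5: 0, day 6: 0.
Peak is 14.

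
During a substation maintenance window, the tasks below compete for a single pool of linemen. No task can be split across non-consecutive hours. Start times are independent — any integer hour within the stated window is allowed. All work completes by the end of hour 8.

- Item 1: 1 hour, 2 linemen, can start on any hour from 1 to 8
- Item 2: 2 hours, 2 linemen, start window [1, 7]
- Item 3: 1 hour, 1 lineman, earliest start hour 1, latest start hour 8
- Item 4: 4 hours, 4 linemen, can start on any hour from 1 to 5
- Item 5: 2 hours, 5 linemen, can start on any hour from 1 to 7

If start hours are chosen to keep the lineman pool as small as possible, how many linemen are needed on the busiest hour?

Early-start (Item 1@1, Item 2@1, Item 3@1, Item 4@1, Item 5@1) gives peak 14: h1:14  h2:11  h3:4  h4:4  h5:0  h6:0  h7:0  h8:0.
Shift Item 4→3, Item 5→7.
Schedule Item 1@1, Item 2@1, Item 3@1, Item 4@3, Item 5@7: h1:5  h2:2  h3:4  h4:4  h5:4  h6:4  h7:5  h8:5 — peak 5.
Total lineman-hours = 33 over 8 hours ⇒ peak ≥ ⌈33/8⌉ = 5, so 5 is optimal.

5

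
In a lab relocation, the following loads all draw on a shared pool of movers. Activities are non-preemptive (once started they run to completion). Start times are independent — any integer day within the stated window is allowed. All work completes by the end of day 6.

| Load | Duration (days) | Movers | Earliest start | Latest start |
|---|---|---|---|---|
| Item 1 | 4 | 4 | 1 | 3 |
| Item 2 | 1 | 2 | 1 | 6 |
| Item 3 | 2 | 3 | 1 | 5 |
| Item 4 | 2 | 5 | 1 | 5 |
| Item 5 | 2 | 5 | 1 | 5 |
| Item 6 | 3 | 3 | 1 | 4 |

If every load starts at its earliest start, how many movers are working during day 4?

At early start, day 4 has: Item 1.
Demand: 4 = 4.

4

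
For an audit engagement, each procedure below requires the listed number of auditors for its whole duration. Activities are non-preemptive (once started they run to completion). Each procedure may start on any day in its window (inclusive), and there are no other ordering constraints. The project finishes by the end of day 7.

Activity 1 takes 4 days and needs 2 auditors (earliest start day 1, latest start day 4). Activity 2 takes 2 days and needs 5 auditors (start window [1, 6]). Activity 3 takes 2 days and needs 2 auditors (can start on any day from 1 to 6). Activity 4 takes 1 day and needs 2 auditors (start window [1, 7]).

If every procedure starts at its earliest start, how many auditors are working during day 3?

2

At early start, day 3 has: Activity 1.
Demand: 2 = 2.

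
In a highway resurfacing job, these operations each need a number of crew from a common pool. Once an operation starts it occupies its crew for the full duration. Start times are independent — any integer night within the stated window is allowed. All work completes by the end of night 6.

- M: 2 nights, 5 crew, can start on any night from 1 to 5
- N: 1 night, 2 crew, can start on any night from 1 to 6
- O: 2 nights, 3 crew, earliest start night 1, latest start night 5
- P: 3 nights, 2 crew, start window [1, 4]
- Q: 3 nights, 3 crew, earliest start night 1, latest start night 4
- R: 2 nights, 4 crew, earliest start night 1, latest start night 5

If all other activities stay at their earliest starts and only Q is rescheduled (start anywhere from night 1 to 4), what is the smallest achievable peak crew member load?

Q@1: n1:19  n2:17  n3:5  n4:0  n5:0  n6:0 → peak 19
Q@2: n1:16  n2:17  n3:5  n4:3  n5:0  n6:0 → peak 17
Q@3: n1:16  n2:14  n3:5  n4:3  n5:3  n6:0 → peak 16
Q@4: n1:16  n2:14  n3:2  n4:3  n5:3  n6:3 → peak 16
Best is Q@3, peak 16.

16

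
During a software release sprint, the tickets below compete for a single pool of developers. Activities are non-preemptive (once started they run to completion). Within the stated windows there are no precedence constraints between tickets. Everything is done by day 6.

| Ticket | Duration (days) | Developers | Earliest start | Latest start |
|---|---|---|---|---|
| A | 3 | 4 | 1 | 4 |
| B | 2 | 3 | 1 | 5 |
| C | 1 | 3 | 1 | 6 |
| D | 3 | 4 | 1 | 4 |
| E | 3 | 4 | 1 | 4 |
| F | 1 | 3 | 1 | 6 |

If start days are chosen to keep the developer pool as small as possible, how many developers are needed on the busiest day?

10

Early-start (A@1, B@1, C@1, D@1, E@1, F@1) gives peak 21: d1:21  d2:15  d3:12  d4:0  d5:0  d6:0.
Shift D→3, E→4, F→2.
Schedule A@1, B@1, C@1, D@3, E@4, F@2: d1:10  d2:10  d3:8  d4:8  d5:8  d6:4 — peak 10.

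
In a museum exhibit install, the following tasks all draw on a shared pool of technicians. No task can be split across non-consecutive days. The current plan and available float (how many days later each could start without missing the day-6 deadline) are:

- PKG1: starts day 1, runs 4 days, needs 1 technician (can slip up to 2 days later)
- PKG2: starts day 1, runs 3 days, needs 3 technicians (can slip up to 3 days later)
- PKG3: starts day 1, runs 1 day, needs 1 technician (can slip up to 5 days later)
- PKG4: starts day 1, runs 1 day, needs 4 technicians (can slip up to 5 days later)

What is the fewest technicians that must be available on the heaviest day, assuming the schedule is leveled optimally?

4

Early-start (PKG1@1, PKG2@1, PKG3@1, PKG4@1) gives peak 9: d1:9  d2:4  d3:4  d4:1  d5:0  d6:0.
Shift PKG3→4, PKG4→5.
Schedule PKG1@1, PKG2@1, PKG3@4, PKG4@5: d1:4  d2:4  d3:4  d4:2  d5:4  d6:0 — peak 4.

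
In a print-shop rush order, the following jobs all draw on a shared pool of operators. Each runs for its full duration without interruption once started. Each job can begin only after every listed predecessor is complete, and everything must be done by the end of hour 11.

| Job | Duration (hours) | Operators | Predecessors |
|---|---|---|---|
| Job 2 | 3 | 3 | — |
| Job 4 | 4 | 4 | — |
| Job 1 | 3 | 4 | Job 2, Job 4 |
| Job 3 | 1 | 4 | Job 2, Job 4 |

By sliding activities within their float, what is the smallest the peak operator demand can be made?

Early-start (Job 2@1, Job 4@1, Job 1@5, Job 3@5) gives peak 8: h1:7  h2:7  h3:7  h4:4  h5:8  h6:4  h7:4  h8:0  h9:0  h10:0  h11:0.
Shift Job 4→4, Job 1→8, Job 3→11.
Schedule Job 2@1, Job 4@4, Job 1@8, Job 3@11: h1:3  h2:3  h3:3  h4:4  h5:4  h6:4  h7:4  h8:4  h9:4  h10:4  h11:4 — peak 4.
Total operator-hours = 41 over 11 hours ⇒ peak ≥ ⌈41/11⌉ = 4, so 4 is optimal.

4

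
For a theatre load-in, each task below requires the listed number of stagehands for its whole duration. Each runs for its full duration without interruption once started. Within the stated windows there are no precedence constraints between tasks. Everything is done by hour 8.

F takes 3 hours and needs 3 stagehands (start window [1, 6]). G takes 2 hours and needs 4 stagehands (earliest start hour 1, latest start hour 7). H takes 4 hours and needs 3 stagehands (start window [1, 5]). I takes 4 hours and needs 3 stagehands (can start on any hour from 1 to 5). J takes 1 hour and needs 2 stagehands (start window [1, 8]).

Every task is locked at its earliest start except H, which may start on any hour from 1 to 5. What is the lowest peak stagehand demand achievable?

12

H@1: h1:15  h2:13  h3:9  h4:6  h5:0  h6:0  h7:0  h8:0 → peak 15
H@2: h1:12  h2:13  h3:9  h4:6  h5:3  h6:0  h7:0  h8:0 → peak 13
H@3: h1:12  h2:10  h3:9  h4:6  h5:3  h6:3  h7:0  h8:0 → peak 12
H@4: h1:12  h2:10  h3:6  h4:6  h5:3  h6:3  h7:3  h8:0 → peak 12
H@5: h1:12  h2:10  h3:6  h4:3  h5:3  h6:3  h7:3  h8:3 → peak 12
Best is H@3, peak 12.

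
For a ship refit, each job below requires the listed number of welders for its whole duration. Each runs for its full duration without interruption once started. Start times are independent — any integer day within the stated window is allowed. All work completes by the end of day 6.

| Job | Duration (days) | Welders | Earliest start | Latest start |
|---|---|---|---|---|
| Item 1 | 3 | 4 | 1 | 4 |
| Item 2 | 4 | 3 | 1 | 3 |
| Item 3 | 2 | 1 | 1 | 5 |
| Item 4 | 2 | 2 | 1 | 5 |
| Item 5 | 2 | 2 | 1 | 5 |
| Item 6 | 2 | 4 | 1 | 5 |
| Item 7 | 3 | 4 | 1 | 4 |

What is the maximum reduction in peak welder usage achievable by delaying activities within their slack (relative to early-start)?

11

Early-start peak: d1:20  d2:20  d3:11  d4:3  d5:0  d6:0 ⇒ 20.
Leveled (Item 1@1, Item 2@1, Item 3@5, Item 4@1, Item 5@3, Item 6@5, Item 7@4): d1:9  d2:9  d3:9  d4:9  d5:9  d6:9 ⇒ 9.
Reduction 20 − 9 = 11.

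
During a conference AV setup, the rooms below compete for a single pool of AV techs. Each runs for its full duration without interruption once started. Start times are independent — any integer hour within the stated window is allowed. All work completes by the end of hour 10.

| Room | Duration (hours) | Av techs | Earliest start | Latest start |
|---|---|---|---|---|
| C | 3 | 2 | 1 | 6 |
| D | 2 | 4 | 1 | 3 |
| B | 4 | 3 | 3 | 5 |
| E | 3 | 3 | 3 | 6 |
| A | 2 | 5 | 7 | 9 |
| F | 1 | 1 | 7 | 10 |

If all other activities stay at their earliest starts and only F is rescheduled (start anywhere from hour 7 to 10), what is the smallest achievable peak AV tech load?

8

F@7: h1:6  h2:6  h3:8  h4:6  h5:6  h6:3  h7:6  h8:5  h9:0  h10:0 → peak 8
F@8: h1:6  h2:6  h3:8  h4:6  h5:6  h6:3  h7:5  h8:6  h9:0  h10:0 → peak 8
F@9: h1:6  h2:6  h3:8  h4:6  h5:6  h6:3  h7:5  h8:5  h9:1  h10:0 → peak 8
F@10: h1:6  h2:6  h3:8  h4:6  h5:6  h6:3  h7:5  h8:5  h9:0  h10:1 → peak 8
Best is F@7, peak 8.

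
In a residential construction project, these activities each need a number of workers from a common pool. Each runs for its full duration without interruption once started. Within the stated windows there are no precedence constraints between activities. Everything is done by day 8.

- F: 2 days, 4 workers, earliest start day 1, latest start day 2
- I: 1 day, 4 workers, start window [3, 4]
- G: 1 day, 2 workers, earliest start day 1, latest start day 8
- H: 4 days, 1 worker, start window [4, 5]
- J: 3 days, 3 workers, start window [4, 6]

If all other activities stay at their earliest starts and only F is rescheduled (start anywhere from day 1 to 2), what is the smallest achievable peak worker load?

6

F@1: d1:6  d2:4  d3:4  d4:4  d5:4  d6:4  d7:1  d8:0 → peak 6
F@2: d1:2  d2:4  d3:8  d4:4  d5:4  d6:4  d7:1  d8:0 → peak 8
Best is F@1, peak 6.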